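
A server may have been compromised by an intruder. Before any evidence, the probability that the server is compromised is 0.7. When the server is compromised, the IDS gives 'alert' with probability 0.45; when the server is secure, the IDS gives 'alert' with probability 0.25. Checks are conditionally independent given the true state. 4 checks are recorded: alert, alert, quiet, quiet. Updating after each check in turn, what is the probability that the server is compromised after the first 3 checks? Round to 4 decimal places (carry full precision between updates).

After 'alert': P(compromised) = 0.45·0.7000 / (0.45·0.7000 + 0.25·0.3000) ≈ 0.8077
After 'alert': P(compromised) = 0.45·0.8077 / (0.45·0.8077 + 0.25·0.1923) ≈ 0.8832
After 'quiet': P(compromised) = 0.55·0.8832 / (0.55·0.8832 + 0.75·0.1168) ≈ 0.8472

0.8472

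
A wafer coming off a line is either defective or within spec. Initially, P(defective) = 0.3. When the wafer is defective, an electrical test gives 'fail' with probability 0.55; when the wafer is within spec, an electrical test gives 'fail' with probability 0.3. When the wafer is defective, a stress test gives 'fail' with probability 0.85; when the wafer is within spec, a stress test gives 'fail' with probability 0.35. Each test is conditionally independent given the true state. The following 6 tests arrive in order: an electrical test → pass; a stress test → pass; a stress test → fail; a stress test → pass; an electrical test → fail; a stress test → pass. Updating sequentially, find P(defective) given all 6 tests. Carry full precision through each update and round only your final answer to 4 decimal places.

0.0149

After an electrical test='pass': P(defective) = 0.45·0.3000 / (0.45·0.3000 + 0.7·0.7000) ≈ 0.2160
After a stress test='pass': P(defective) = 0.15·0.2160 / (0.15·0.2160 + 0.65·0.7840) ≈ 0.0598
After a stress test='fail': P(defective) = 0.85·0.0598 / (0.85·0.0598 + 0.35·0.9402) ≈ 0.1338
After a stress test='pass': P(defective) = 0.15·0.1338 / (0.15·0.1338 + 0.65·0.8662) ≈ 0.0344
After an electrical test='fail': P(defective) = 0.55·0.0344 / (0.55·0.0344 + 0.3·0.9656) ≈ 0.0613
After a stress test='pass': P(defective) = 0.15·0.0613 / (0.15·0.0613 + 0.65·0.9387) ≈ 0.0149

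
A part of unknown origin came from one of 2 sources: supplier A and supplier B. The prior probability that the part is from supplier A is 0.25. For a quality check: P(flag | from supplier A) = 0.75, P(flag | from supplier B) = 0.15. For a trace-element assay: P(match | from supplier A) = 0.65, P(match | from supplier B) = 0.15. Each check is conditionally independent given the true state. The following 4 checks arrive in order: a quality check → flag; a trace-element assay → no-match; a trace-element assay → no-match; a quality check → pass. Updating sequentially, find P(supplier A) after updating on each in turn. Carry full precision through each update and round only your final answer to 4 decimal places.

After a quality check='flag': P(supplier A) = 0.75·0.2500 / (0.75·0.2500 + 0.15·0.7500) ≈ 0.6250
After a trace-element assay='no-match': P(supplier A) = 0.35·0.6250 / (0.35·0.6250 + 0.85·0.3750) ≈ 0.4070
After a trace-element assay='no-match': P(supplier A) = 0.35·0.4070 / (0.35·0.4070 + 0.85·0.5930) ≈ 0.2203
After a quality check='pass': P(supplier A) = 0.25·0.2203 / (0.25·0.2203 + 0.85·0.7797) ≈ 0.0767

0.0767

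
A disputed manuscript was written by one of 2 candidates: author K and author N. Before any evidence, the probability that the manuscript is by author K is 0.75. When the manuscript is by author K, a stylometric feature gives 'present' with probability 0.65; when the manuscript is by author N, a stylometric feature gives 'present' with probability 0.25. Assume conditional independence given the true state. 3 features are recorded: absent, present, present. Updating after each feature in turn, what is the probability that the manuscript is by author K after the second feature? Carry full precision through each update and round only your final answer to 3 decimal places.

After 'absent': P(author K) = 0.35·0.7500 / (0.35·0.7500 + 0.75·0.2500) ≈ 0.5833
After 'present': P(author K) = 0.65·0.5833 / (0.65·0.5833 + 0.25·0.4167) ≈ 0.7845

0.784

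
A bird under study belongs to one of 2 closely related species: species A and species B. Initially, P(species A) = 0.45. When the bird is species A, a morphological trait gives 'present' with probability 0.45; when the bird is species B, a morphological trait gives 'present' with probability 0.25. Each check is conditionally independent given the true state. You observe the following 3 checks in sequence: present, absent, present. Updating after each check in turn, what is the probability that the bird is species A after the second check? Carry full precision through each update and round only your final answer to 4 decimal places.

Apply Bayes' rule sequentially, carrying P(species A) forward.
After 'present': P(species A) = 0.45·0.4500 / (0.45·0.4500 + 0.25·0.5500) ≈ 0.5956
After 'absent': P(species A) = 0.55·0.5956 / (0.55·0.5956 + 0.75·0.4044) ≈ 0.5192

0.5192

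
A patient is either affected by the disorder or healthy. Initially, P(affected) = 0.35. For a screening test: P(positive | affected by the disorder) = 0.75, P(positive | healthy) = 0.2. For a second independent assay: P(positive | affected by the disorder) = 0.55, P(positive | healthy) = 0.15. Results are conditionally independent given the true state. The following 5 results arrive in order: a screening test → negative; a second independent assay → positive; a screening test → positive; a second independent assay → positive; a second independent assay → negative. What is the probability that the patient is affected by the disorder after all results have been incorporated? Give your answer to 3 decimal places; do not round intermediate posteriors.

0.818

After a screening test='negative': P(affected) = 0.25·0.3500 / (0.25·0.3500 + 0.8·0.6500) ≈ 0.1440
After a second independent assay='positive': P(affected) = 0.55·0.1440 / (0.55·0.1440 + 0.15·0.8560) ≈ 0.3816
After a screening test='positive': P(affected) = 0.75·0.3816 / (0.75·0.3816 + 0.2·0.6184) ≈ 0.6982
After a second independent assay='positive': P(affected) = 0.55·0.6982 / (0.55·0.6982 + 0.15·0.3018) ≈ 0.8946
After a second independent assay='negative': P(affected) = 0.45·0.8946 / (0.45·0.8946 + 0.85·0.1054) ≈ 0.8179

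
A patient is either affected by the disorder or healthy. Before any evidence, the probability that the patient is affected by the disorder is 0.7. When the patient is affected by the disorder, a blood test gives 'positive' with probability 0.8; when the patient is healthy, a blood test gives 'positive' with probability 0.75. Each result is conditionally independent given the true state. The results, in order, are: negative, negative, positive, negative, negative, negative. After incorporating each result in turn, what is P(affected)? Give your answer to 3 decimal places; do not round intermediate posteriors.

0.449

Apply Bayes' rule sequentially, carrying P(affected) forward.
After 'negative': P(affected) = 0.2·0.7000 / (0.2·0.7000 + 0.25·0.3000) ≈ 0.6512
After 'negative': P(affected) = 0.2·0.6512 / (0.2·0.6512 + 0.25·0.3488) ≈ 0.5989
After 'positive': P(affected) = 0.8·0.5989 / (0.8·0.5989 + 0.75·0.4011) ≈ 0.6143
After 'negative': P(affected) = 0.2·0.6143 / (0.2·0.6143 + 0.25·0.3857) ≈ 0.5603
After 'negative': P(affected) = 0.2·0.5603 / (0.2·0.5603 + 0.25·0.4397) ≈ 0.5048
After 'negative': P(affected) = 0.2·0.5048 / (0.2·0.5048 + 0.25·0.4952) ≈ 0.4492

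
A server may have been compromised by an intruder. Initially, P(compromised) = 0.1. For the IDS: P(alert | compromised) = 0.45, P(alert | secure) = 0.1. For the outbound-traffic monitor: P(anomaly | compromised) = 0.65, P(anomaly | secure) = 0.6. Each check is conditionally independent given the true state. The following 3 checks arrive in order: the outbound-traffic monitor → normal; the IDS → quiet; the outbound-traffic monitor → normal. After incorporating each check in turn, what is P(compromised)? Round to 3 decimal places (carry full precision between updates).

0.049

After the outbound-traffic monitor='normal': P(compromised) = 0.35·0.1000 / (0.35·0.1000 + 0.4·0.9000) ≈ 0.0886
After the IDS='quiet': P(compromised) = 0.55·0.0886 / (0.55·0.0886 + 0.9·0.9114) ≈ 0.0561
After the outbound-traffic monitor='normal': P(compromised) = 0.35·0.0561 / (0.35·0.0561 + 0.4·0.9439) ≈ 0.0494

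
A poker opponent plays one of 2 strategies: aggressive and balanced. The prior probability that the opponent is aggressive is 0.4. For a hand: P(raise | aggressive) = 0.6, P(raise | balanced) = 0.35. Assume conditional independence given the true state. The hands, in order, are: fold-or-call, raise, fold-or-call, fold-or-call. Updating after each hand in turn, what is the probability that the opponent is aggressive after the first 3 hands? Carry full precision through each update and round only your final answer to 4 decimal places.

After 'fold-or-call': P(aggressive) = 0.4·0.4000 / (0.4·0.4000 + 0.65·0.6000) ≈ 0.2909
After 'raise': P(aggressive) = 0.6·0.2909 / (0.6·0.2909 + 0.35·0.7091) ≈ 0.4129
After 'fold-or-call': P(aggressive) = 0.4·0.4129 / (0.4·0.4129 + 0.65·0.5871) ≈ 0.3021

0.3021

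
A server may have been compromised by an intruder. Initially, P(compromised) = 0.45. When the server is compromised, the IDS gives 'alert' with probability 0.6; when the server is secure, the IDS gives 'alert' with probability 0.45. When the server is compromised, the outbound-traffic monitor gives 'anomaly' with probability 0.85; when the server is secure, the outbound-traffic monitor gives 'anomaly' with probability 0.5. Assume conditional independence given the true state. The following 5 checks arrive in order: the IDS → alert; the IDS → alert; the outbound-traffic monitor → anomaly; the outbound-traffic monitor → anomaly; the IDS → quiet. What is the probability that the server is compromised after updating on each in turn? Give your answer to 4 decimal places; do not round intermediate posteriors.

0.7535

After the IDS='alert': P(compromised) = 0.6·0.4500 / (0.6·0.4500 + 0.45·0.5500) ≈ 0.5217
After the IDS='alert': P(compromised) = 0.6·0.5217 / (0.6·0.5217 + 0.45·0.4783) ≈ 0.5926
After the outbound-traffic monitor='anomaly': P(compromised) = 0.85·0.5926 / (0.85·0.5926 + 0.5·0.4074) ≈ 0.7120
After the outbound-traffic monitor='anomaly': P(compromised) = 0.85·0.7120 / (0.85·0.7120 + 0.5·0.2880) ≈ 0.8078
After the IDS='quiet': P(compromised) = 0.4·0.8078 / (0.4·0.8078 + 0.55·0.1922) ≈ 0.7535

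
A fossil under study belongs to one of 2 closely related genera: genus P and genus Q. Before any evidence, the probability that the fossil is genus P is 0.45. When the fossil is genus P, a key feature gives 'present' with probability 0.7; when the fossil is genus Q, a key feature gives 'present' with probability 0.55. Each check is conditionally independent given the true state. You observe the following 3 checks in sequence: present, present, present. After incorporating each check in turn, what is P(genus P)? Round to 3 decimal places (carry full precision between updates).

0.628

Each posterior becomes the prior for the next update.
After 'present': P(genus P) = 0.7·0.4500 / (0.7·0.4500 + 0.55·0.5500) ≈ 0.5101
After 'present': P(genus P) = 0.7·0.5101 / (0.7·0.5101 + 0.55·0.4899) ≈ 0.5700
After 'present': P(genus P) = 0.7·0.5700 / (0.7·0.5700 + 0.55·0.4300) ≈ 0.6278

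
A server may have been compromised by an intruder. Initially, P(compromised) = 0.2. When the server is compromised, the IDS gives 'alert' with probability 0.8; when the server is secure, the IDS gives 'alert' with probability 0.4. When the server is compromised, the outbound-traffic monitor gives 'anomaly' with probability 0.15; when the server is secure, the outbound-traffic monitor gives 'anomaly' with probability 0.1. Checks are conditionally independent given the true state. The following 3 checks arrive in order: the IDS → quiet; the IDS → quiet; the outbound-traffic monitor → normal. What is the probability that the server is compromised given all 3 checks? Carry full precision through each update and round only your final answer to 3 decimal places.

Apply Bayes' rule sequentially, carrying P(compromised) forward.
After the IDS='quiet': P(compromised) = 0.2·0.2000 / (0.2·0.2000 + 0.6·0.8000) ≈ 0.0769
After the IDS='quiet': P(compromised) = 0.2·0.0769 / (0.2·0.0769 + 0.6·0.9231) ≈ 0.0270
After the outbound-traffic monitor='normal': P(compromised) = 0.85·0.0270 / (0.85·0.0270 + 0.9·0.9730) ≈ 0.0256

0.026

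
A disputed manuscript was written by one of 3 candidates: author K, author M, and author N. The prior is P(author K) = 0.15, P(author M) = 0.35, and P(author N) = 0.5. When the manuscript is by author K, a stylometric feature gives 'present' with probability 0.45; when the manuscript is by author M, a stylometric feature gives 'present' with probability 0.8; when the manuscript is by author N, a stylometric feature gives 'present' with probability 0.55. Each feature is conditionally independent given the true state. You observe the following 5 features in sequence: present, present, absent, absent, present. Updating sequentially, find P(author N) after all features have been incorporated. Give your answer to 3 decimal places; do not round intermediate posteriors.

0.598

After 'present': normaliser = 0.45·0.1500 + 0.8·0.3500 + 0.55·0.5000; P(author K) ≈ 0.1084, P(author M) ≈ 0.4498, P(author N) ≈ 0.4418
After 'present': normaliser = 0.45·0.1084 + 0.8·0.4498 + 0.55·0.4418; P(author K) ≈ 0.0749, P(author M) ≈ 0.5522, P(author N) ≈ 0.3729
After 'absent': normaliser = 0.55·0.0749 + 0.2·0.5522 + 0.45·0.3729; P(author K) ≈ 0.1289, P(author M) ≈ 0.3458, P(author N) ≈ 0.5253
After 'absent': normaliser = 0.55·0.1289 + 0.2·0.3458 + 0.45·0.5253; P(author K) ≈ 0.1884, P(author M) ≈ 0.1837, P(author N) ≈ 0.6279
After 'present': normaliser = 0.45·0.1884 + 0.8·0.1837 + 0.55·0.6279; P(author K) ≈ 0.1469, P(author M) ≈ 0.2547, P(author N) ≈ 0.5985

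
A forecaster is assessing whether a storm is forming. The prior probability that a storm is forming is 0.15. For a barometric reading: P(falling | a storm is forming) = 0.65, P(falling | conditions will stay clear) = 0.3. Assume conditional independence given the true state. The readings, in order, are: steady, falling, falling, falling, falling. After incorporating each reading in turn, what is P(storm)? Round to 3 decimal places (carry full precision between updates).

After 'steady': P(storm) = 0.35·0.1500 / (0.35·0.1500 + 0.7·0.8500) ≈ 0.0811
After 'falling': P(storm) = 0.65·0.0811 / (0.65·0.0811 + 0.3·0.9189) ≈ 0.1605
After 'falling': P(storm) = 0.65·0.1605 / (0.65·0.1605 + 0.3·0.8395) ≈ 0.2929
After 'falling': P(storm) = 0.65·0.2929 / (0.65·0.2929 + 0.3·0.7071) ≈ 0.4730
After 'falling': P(storm) = 0.65·0.4730 / (0.65·0.4730 + 0.3·0.5270) ≈ 0.6604

0.660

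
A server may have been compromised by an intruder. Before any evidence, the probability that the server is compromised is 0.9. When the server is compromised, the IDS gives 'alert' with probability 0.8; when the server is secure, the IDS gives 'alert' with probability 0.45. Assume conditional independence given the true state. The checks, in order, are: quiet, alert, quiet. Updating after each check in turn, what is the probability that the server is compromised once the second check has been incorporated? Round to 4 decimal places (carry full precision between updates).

0.8533

After 'quiet': P(compromised) = 0.2·0.9000 / (0.2·0.9000 + 0.55·0.1000) ≈ 0.7660
After 'alert': P(compromised) = 0.8·0.7660 / (0.8·0.7660 + 0.45·0.2340) ≈ 0.8533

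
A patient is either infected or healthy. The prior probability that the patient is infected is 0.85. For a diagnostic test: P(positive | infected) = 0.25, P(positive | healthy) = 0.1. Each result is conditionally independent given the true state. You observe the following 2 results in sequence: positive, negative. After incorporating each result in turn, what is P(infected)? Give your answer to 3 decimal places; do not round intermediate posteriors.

After 'positive': P(infected) = 0.25·0.8500 / (0.25·0.8500 + 0.1·0.1500) ≈ 0.9341
After 'negative': P(infected) = 0.75·0.9341 / (0.75·0.9341 + 0.9·0.0659) ≈ 0.9219

0.922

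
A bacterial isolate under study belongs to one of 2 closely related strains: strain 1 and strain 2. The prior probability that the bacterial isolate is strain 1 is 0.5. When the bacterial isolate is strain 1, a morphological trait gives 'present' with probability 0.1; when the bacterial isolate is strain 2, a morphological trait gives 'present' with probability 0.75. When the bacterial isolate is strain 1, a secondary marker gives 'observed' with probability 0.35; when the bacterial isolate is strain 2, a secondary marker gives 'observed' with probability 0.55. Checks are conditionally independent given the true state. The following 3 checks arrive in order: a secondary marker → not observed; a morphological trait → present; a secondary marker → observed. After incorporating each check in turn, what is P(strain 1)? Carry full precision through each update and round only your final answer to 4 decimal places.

After a secondary marker='not observed': P(strain 1) = 0.65·0.5000 / (0.65·0.5000 + 0.45·0.5000) ≈ 0.5909
After a morphological trait='present': P(strain 1) = 0.1·0.5909 / (0.1·0.5909 + 0.75·0.4091) ≈ 0.1615
After a secondary marker='observed': P(strain 1) = 0.35·0.1615 / (0.35·0.1615 + 0.55·0.8385) ≈ 0.1092

0.1092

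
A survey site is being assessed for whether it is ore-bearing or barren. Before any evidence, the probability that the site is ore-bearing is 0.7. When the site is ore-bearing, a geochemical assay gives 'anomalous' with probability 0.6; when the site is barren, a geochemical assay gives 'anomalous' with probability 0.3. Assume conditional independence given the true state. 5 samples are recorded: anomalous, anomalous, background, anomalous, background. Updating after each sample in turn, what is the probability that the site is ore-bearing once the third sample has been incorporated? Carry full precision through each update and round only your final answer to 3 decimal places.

After 'anomalous': P(ore) = 0.6·0.7000 / (0.6·0.7000 + 0.3·0.3000) ≈ 0.8235
After 'anomalous': P(ore) = 0.6·0.8235 / (0.6·0.8235 + 0.3·0.1765) ≈ 0.9032
After 'background': P(ore) = 0.4·0.9032 / (0.4·0.9032 + 0.7·0.0968) ≈ 0.8421

0.842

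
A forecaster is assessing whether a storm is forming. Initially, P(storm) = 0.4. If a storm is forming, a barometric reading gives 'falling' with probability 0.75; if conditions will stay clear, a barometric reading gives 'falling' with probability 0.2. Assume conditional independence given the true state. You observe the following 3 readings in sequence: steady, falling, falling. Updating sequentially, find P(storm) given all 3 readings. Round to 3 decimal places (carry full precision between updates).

0.746

Apply Bayes' rule sequentially, carrying P(storm) forward.
After 'steady': P(storm) = 0.25·0.4000 / (0.25·0.4000 + 0.8·0.6000) ≈ 0.1724
After 'falling': P(storm) = 0.75·0.1724 / (0.75·0.1724 + 0.2·0.8276) ≈ 0.4386
After 'falling': P(storm) = 0.75·0.4386 / (0.75·0.4386 + 0.2·0.5614) ≈ 0.7455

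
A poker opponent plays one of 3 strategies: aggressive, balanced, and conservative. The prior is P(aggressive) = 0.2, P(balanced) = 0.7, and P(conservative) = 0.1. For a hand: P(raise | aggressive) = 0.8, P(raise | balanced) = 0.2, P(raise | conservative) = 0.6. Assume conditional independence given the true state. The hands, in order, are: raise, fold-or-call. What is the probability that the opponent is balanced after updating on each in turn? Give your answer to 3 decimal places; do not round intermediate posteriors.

Apply Bayes' rule sequentially, carrying P(balanced) forward.
After 'raise': normaliser = 0.8·0.2000 + 0.2·0.7000 + 0.6·0.1000; P(aggressive) ≈ 0.4444, P(balanced) ≈ 0.3889, P(conservative) ≈ 0.1667
After 'fold-or-call': normaliser = 0.2·0.4444 + 0.8·0.3889 + 0.4·0.1667; P(aggressive) ≈ 0.1905, P(balanced) ≈ 0.6667, P(conservative) ≈ 0.1429

0.667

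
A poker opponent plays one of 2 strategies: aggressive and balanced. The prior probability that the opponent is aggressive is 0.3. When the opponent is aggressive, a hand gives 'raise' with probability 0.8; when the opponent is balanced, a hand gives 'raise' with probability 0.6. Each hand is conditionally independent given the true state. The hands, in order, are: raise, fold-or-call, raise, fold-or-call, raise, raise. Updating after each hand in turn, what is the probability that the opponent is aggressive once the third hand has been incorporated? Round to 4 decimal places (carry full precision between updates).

0.2759

Apply Bayes' rule sequentially, carrying P(aggressive) forward.
After 'raise': P(aggressive) = 0.8·0.3000 / (0.8·0.3000 + 0.6·0.7000) ≈ 0.3636
After 'fold-or-call': P(aggressive) = 0.2·0.3636 / (0.2·0.3636 + 0.4·0.6364) ≈ 0.2222
After 'raise': P(aggressive) = 0.8·0.2222 / (0.8·0.2222 + 0.6·0.7778) ≈ 0.2759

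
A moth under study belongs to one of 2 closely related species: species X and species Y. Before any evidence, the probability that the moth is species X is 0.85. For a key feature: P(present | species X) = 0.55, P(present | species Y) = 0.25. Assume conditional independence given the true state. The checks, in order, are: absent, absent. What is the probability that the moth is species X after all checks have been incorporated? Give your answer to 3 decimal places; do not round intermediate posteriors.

0.671

Each posterior becomes the prior for the next update.
After 'absent': P(species X) = 0.45·0.8500 / (0.45·0.8500 + 0.75·0.1500) ≈ 0.7727
After 'absent': P(species X) = 0.45·0.7727 / (0.45·0.7727 + 0.75·0.2273) ≈ 0.6711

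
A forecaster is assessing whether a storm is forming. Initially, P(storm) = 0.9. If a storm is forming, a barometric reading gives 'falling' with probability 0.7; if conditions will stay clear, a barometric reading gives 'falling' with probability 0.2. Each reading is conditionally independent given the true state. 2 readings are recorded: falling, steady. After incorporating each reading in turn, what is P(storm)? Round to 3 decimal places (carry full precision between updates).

0.922

After 'falling': P(storm) = 0.7·0.9000 / (0.7·0.9000 + 0.2·0.1000) ≈ 0.9692
After 'steady': P(storm) = 0.3·0.9692 / (0.3·0.9692 + 0.8·0.0308) ≈ 0.9220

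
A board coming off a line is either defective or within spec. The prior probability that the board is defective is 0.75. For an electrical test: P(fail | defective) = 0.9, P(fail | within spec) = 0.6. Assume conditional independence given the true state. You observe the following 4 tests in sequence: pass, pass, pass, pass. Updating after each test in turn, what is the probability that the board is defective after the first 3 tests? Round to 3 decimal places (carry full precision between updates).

0.045

Apply Bayes' rule sequentially, carrying P(defective) forward.
After 'pass': P(defective) = 0.1·0.7500 / (0.1·0.7500 + 0.4·0.2500) ≈ 0.4286
After 'pass': P(defective) = 0.1·0.4286 / (0.1·0.4286 + 0.4·0.5714) ≈ 0.1579
After 'pass': P(defective) = 0.1·0.1579 / (0.1·0.1579 + 0.4·0.8421) ≈ 0.0448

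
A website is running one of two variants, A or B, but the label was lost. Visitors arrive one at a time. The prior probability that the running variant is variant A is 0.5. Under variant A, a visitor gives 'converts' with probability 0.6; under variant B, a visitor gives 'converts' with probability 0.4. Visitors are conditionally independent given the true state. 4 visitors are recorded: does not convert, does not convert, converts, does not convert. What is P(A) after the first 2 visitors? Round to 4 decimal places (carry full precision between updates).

0.3077

After 'does not convert': P(A) = 0.4·0.5000 / (0.4·0.5000 + 0.6·0.5000) ≈ 0.4000
After 'does not convert': P(A) = 0.4·0.4000 / (0.4·0.4000 + 0.6·0.6000) ≈ 0.3077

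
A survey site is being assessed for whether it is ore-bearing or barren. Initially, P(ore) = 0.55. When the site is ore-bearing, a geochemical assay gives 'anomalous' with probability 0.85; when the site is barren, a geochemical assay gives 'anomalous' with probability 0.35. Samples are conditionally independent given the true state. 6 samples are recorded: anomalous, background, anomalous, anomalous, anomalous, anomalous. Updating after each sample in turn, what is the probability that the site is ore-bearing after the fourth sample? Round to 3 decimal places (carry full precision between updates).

0.802

Apply Bayes' rule sequentially, carrying P(ore) forward.
After 'anomalous': P(ore) = 0.85·0.5500 / (0.85·0.5500 + 0.35·0.4500) ≈ 0.7480
After 'background': P(ore) = 0.15·0.7480 / (0.15·0.7480 + 0.65·0.2520) ≈ 0.4065
After 'anomalous': P(ore) = 0.85·0.4065 / (0.85·0.4065 + 0.35·0.5935) ≈ 0.6246
After 'anomalous': P(ore) = 0.85·0.6246 / (0.85·0.6246 + 0.35·0.3754) ≈ 0.8016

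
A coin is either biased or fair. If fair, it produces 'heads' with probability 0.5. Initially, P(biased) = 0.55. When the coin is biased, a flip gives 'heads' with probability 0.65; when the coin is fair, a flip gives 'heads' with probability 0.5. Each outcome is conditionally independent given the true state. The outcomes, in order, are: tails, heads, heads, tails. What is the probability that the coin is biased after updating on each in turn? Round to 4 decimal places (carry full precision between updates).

Apply Bayes' rule sequentially, carrying P(biased) forward.
After 'tails': P(biased) = 0.35·0.5500 / (0.35·0.5500 + 0.5·0.4500) ≈ 0.4611
After 'heads': P(biased) = 0.65·0.4611 / (0.65·0.4611 + 0.5·0.5389) ≈ 0.5266
After 'heads': P(biased) = 0.65·0.5266 / (0.65·0.5266 + 0.5·0.4734) ≈ 0.5912
After 'tails': P(biased) = 0.35·0.5912 / (0.35·0.5912 + 0.5·0.4088) ≈ 0.5030

0.5030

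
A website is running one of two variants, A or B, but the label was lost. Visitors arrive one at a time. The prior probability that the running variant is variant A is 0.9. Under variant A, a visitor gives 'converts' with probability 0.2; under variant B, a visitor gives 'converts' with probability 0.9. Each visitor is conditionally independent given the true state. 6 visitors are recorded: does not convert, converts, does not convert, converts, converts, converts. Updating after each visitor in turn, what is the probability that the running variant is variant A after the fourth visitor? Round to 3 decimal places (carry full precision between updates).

0.966

After 'does not convert': P(A) = 0.8·0.9000 / (0.8·0.9000 + 0.1·0.1000) ≈ 0.9863
After 'converts': P(A) = 0.2·0.9863 / (0.2·0.9863 + 0.9·0.0137) ≈ 0.9412
After 'does not convert': P(A) = 0.8·0.9412 / (0.8·0.9412 + 0.1·0.0588) ≈ 0.9922
After 'converts': P(A) = 0.2·0.9922 / (0.2·0.9922 + 0.9·0.0078) ≈ 0.9660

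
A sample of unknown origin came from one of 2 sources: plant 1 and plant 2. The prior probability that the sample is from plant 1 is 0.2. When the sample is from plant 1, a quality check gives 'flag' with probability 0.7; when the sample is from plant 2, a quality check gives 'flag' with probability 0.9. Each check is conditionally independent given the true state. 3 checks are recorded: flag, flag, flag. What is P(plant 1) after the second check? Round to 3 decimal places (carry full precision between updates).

After 'flag': P(plant 1) = 0.7·0.2000 / (0.7·0.2000 + 0.9·0.8000) ≈ 0.1628
After 'flag': P(plant 1) = 0.7·0.1628 / (0.7·0.1628 + 0.9·0.8372) ≈ 0.1314

0.131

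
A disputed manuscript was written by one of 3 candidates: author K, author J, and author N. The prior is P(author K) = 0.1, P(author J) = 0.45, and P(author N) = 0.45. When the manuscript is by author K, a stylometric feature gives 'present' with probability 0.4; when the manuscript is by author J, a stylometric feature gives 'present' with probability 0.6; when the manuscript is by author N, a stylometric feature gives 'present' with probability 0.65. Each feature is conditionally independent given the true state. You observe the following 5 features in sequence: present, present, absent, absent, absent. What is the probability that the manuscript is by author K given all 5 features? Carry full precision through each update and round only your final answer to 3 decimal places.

0.157

After 'present': normaliser = 0.4·0.1000 + 0.6·0.4500 + 0.65·0.4500; P(author K) ≈ 0.0664, P(author J) ≈ 0.4481, P(author N) ≈ 0.4855
After 'present': normaliser = 0.4·0.0664 + 0.6·0.4481 + 0.65·0.4855; P(author K) ≈ 0.0435, P(author J) ≈ 0.4401, P(author N) ≈ 0.5165
After 'absent': normaliser = 0.6·0.0435 + 0.4·0.4401 + 0.35·0.5165; P(author K) ≈ 0.0681, P(author J) ≈ 0.4598, P(author N) ≈ 0.4721
After 'absent': normaliser = 0.6·0.0681 + 0.4·0.4598 + 0.35·0.4721; P(author K) ≈ 0.1048, P(author J) ≈ 0.4715, P(author N) ≈ 0.4237
After 'absent': normaliser = 0.6·0.1048 + 0.4·0.4715 + 0.35·0.4237; P(author K) ≈ 0.1573, P(author J) ≈ 0.4718, P(author N) ≈ 0.3709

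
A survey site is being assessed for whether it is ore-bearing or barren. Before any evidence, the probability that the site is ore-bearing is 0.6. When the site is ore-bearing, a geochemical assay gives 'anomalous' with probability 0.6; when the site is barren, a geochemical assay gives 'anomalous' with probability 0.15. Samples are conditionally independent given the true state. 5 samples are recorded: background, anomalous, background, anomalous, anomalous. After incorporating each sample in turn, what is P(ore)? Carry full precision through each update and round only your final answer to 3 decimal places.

0.955

Apply Bayes' rule sequentially, carrying P(ore) forward.
After 'background': P(ore) = 0.4·0.6000 / (0.4·0.6000 + 0.85·0.4000) ≈ 0.4138
After 'anomalous': P(ore) = 0.6·0.4138 / (0.6·0.4138 + 0.15·0.5862) ≈ 0.7385
After 'background': P(ore) = 0.4·0.7385 / (0.4·0.7385 + 0.85·0.2615) ≈ 0.5706
After 'anomalous': P(ore) = 0.6·0.5706 / (0.6·0.5706 + 0.15·0.4294) ≈ 0.8416
After 'anomalous': P(ore) = 0.6·0.8416 / (0.6·0.8416 + 0.15·0.1584) ≈ 0.9551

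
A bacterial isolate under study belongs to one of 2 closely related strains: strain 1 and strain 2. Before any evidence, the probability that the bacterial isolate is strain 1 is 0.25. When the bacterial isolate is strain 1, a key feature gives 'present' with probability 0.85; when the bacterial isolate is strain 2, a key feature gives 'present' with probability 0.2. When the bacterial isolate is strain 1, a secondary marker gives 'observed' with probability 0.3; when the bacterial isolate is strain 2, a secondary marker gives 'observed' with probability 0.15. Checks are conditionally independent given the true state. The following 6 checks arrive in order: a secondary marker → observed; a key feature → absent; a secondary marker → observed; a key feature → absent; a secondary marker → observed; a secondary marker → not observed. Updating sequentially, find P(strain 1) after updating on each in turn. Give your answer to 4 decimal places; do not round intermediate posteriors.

0.0717

Apply Bayes' rule sequentially, carrying P(strain 1) forward.
After a secondary marker='observed': P(strain 1) = 0.3·0.2500 / (0.3·0.2500 + 0.15·0.7500) ≈ 0.4000
After a key feature='absent': P(strain 1) = 0.15·0.4000 / (0.15·0.4000 + 0.8·0.6000) ≈ 0.1111
After a secondary marker='observed': P(strain 1) = 0.3·0.1111 / (0.3·0.1111 + 0.15·0.8889) ≈ 0.2000
After a key feature='absent': P(strain 1) = 0.15·0.2000 / (0.15·0.2000 + 0.8·0.8000) ≈ 0.0448
After a secondary marker='observed': P(strain 1) = 0.3·0.0448 / (0.3·0.0448 + 0.15·0.9552) ≈ 0.0857
After a secondary marker='not observed': P(strain 1) = 0.7·0.0857 / (0.7·0.0857 + 0.85·0.9143) ≈ 0.0717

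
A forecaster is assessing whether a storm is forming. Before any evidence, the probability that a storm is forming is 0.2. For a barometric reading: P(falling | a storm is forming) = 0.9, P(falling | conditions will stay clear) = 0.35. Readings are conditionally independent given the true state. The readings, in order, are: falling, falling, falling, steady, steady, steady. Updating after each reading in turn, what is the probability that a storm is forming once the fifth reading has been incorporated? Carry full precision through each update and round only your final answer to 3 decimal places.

After 'falling': P(storm) = 0.9·0.2000 / (0.9·0.2000 + 0.35·0.8000) ≈ 0.3913
After 'falling': P(storm) = 0.9·0.3913 / (0.9·0.3913 + 0.35·0.6087) ≈ 0.6231
After 'falling': P(storm) = 0.9·0.6231 / (0.9·0.6231 + 0.35·0.3769) ≈ 0.8096
After 'steady': P(storm) = 0.1·0.8096 / (0.1·0.8096 + 0.65·0.1904) ≈ 0.3954
After 'steady': P(storm) = 0.1·0.3954 / (0.1·0.3954 + 0.65·0.6046) ≈ 0.0914

0.091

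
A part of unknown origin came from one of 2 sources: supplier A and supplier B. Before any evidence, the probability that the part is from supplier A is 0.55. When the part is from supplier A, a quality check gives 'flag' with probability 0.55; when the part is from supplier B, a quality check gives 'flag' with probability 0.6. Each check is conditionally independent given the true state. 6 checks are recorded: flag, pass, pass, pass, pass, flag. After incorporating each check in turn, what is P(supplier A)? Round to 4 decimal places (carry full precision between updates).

After 'flag': P(supplier A) = 0.55·0.5500 / (0.55·0.5500 + 0.6·0.4500) ≈ 0.5284
After 'pass': P(supplier A) = 0.45·0.5284 / (0.45·0.5284 + 0.4·0.4716) ≈ 0.5576
After 'pass': P(supplier A) = 0.45·0.5576 / (0.45·0.5576 + 0.4·0.4424) ≈ 0.5864
After 'pass': P(supplier A) = 0.45·0.5864 / (0.45·0.5864 + 0.4·0.4136) ≈ 0.6147
After 'pass': P(supplier A) = 0.45·0.6147 / (0.45·0.6147 + 0.4·0.3853) ≈ 0.6422
After 'flag': P(supplier A) = 0.55·0.6422 / (0.55·0.6422 + 0.6·0.3578) ≈ 0.6219

0.6219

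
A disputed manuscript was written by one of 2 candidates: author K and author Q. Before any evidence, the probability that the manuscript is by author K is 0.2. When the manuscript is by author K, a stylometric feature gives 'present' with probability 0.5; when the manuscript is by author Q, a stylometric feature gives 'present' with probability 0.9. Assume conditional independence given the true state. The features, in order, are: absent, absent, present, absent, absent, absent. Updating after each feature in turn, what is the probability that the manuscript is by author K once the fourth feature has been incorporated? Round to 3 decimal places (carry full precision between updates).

0.946

After 'absent': P(author K) = 0.5·0.2000 / (0.5·0.2000 + 0.1·0.8000) ≈ 0.5556
After 'absent': P(author K) = 0.5·0.5556 / (0.5·0.5556 + 0.1·0.4444) ≈ 0.8621
After 'present': P(author K) = 0.5·0.8621 / (0.5·0.8621 + 0.9·0.1379) ≈ 0.7764
After 'absent': P(author K) = 0.5·0.7764 / (0.5·0.7764 + 0.1·0.2236) ≈ 0.9455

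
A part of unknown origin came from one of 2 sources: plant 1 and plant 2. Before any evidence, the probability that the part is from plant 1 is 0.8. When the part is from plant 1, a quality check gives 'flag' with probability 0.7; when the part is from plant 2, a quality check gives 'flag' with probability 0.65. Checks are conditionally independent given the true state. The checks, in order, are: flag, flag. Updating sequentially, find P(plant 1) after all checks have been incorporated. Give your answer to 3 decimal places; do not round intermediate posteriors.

After 'flag': P(plant 1) = 0.7·0.8000 / (0.7·0.8000 + 0.65·0.2000) ≈ 0.8116
After 'flag': P(plant 1) = 0.7·0.8116 / (0.7·0.8116 + 0.65·0.1884) ≈ 0.8227

0.823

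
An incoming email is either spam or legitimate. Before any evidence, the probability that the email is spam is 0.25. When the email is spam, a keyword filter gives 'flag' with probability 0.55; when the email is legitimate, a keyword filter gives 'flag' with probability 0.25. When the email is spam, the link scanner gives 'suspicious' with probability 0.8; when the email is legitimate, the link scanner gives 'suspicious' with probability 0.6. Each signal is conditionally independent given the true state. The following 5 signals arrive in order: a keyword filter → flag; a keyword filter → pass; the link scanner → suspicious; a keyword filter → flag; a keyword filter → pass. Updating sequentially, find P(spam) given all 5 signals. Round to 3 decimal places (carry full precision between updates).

After a keyword filter='flag': P(spam) = 0.55·0.2500 / (0.55·0.2500 + 0.25·0.7500) ≈ 0.4231
After a keyword filter='pass': P(spam) = 0.45·0.4231 / (0.45·0.4231 + 0.75·0.5769) ≈ 0.3056
After the link scanner='suspicious': P(spam) = 0.8·0.3056 / (0.8·0.3056 + 0.6·0.6944) ≈ 0.3697
After a keyword filter='flag': P(spam) = 0.55·0.3697 / (0.55·0.3697 + 0.25·0.6303) ≈ 0.5634
After a keyword filter='pass': P(spam) = 0.45·0.5634 / (0.45·0.5634 + 0.75·0.4366) ≈ 0.4364

0.436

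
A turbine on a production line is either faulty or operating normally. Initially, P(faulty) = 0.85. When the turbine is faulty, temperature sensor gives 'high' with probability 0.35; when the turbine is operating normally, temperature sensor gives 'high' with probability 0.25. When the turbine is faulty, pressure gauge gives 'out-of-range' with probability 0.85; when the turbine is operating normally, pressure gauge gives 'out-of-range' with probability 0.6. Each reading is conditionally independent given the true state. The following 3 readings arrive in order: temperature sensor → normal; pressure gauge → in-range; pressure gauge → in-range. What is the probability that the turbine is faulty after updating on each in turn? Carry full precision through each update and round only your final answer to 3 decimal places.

After temperature sensor='normal': P(faulty) = 0.65·0.8500 / (0.65·0.8500 + 0.75·0.1500) ≈ 0.8308
After pressure gauge='in-range': P(faulty) = 0.15·0.8308 / (0.15·0.8308 + 0.4·0.1692) ≈ 0.6481
After pressure gauge='in-range': P(faulty) = 0.15·0.6481 / (0.15·0.6481 + 0.4·0.3519) ≈ 0.4085

0.409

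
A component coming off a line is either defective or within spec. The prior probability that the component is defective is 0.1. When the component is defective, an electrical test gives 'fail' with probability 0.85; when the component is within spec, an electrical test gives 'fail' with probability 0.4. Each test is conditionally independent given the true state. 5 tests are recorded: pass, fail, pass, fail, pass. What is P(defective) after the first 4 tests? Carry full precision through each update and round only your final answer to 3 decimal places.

After 'pass': P(defective) = 0.15·0.1000 / (0.15·0.1000 + 0.6·0.9000) ≈ 0.0270
After 'fail': P(defective) = 0.85·0.0270 / (0.85·0.0270 + 0.4·0.9730) ≈ 0.0557
After 'pass': P(defective) = 0.15·0.0557 / (0.15·0.0557 + 0.6·0.9443) ≈ 0.0145
After 'fail': P(defective) = 0.85·0.0145 / (0.85·0.0145 + 0.4·0.9855) ≈ 0.0304

0.030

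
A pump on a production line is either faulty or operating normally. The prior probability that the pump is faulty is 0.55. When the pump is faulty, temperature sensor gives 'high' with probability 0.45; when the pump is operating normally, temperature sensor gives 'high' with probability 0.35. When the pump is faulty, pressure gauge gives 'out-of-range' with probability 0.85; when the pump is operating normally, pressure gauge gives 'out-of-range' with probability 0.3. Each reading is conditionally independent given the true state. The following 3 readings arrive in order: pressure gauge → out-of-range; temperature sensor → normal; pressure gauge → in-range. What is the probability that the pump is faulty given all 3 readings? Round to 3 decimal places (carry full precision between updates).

0.386

After pressure gauge='out-of-range': P(faulty) = 0.85·0.5500 / (0.85·0.5500 + 0.3·0.4500) ≈ 0.7759
After temperature sensor='normal': P(faulty) = 0.55·0.7759 / (0.55·0.7759 + 0.65·0.2241) ≈ 0.7456
After pressure gauge='in-range': P(faulty) = 0.15·0.7456 / (0.15·0.7456 + 0.7·0.2544) ≈ 0.3857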